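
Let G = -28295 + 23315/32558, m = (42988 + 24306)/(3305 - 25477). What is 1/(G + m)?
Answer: -90234497/2553394344849 ≈ -3.5339e-5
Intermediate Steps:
m = -33647/11086 (m = 67294/(-22172) = 67294*(-1/22172) = -33647/11086 ≈ -3.0351)
G = -921205295/32558 (G = -28295 + 23315*(1/32558) = -28295 + 23315/32558 = -921205295/32558 ≈ -28294.)
1/(G + m) = 1/(-921205295/32558 - 33647/11086) = 1/(-2553394344849/90234497) = -90234497/2553394344849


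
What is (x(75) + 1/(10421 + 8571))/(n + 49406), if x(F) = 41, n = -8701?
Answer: 111239/110438480 ≈ 0.0010072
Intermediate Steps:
(x(75) + 1/(10421 + 8571))/(n + 49406) = (41 + 1/(10421 + 8571))/(-8701 + 49406) = (41 + 1/18992)/40705 = (41 + 1/18992)*(1/40705) = (778673/18992)*(1/40705) = 111239/110438480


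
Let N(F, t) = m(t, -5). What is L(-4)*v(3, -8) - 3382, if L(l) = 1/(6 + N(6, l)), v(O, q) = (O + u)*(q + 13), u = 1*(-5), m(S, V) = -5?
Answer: -3392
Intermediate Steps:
u = -5
N(F, t) = -5
v(O, q) = (-5 + O)*(13 + q) (v(O, q) = (O - 5)*(q + 13) = (-5 + O)*(13 + q))
L(l) = 1 (L(l) = 1/(6 - 5) = 1/1 = 1)
L(-4)*v(3, -8) - 3382 = 1*(-65 - 5*(-8) + 13*3 + 3*(-8)) - 3382 = 1*(-65 + 40 + 39 - 24) - 3382 = 1*(-10) - 3382 = -10 - 3382 = -3392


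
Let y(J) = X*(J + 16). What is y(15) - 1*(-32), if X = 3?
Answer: 125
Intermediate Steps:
y(J) = 48 + 3*J (y(J) = 3*(J + 16) = 3*(16 + J) = 48 + 3*J)
y(15) - 1*(-32) = (48 + 3*15) - 1*(-32) = (48 + 45) + 32 = 93 + 32 = 125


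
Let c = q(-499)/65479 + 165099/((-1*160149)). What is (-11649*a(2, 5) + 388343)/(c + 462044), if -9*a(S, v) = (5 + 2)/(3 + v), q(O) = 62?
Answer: 2970323568528431/3523756890366648 ≈ 0.84294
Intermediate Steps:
a(S, v) = -7/(9*(3 + v)) (a(S, v) = -(5 + 2)/(9*(3 + v)) = -7/(9*(3 + v)))
c = -327290551/317769587 (c = 62/65479 + 165099/((-1*160149)) = 62*(1/65479) + 165099/(-160149) = 62/65479 + 165099*(-1/160149) = 62/65479 - 5003/4853 = -327290551/317769587 ≈ -1.0300)
(-11649*a(2, 5) + 388343)/(c + 462044) = (-(-81543)/(27 + 9*5) + 388343)/(-327290551/317769587 + 462044) = (-(-81543)/(27 + 45) + 388343)/(146823203765277/317769587) = (-(-81543)/72 + 388343)*(317769587/146823203765277) = (-11649*(-7/72) + 388343)*(317769587/146823203765277) = (27181/24 + 388343)*(317769587/146823203765277) = (9347413/24)*(317769587/146823203765277) = 2970323568528431/3523756890366648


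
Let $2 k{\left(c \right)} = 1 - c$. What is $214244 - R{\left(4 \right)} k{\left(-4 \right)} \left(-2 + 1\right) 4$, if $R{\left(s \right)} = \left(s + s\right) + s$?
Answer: $214364$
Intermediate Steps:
$k{\left(c \right)} = \frac{1}{2} - \frac{c}{2}$ ($k{\left(c \right)} = \frac{1 - c}{2} = \frac{1}{2} - \frac{c}{2}$)
$R{\left(s \right)} = 3 s$ ($R{\left(s \right)} = 2 s + s = 3 s$)
$214244 - R{\left(4 \right)} k{\left(-4 \right)} \left(-2 + 1\right) 4 = 214244 - 3 \cdot 4 \left(\frac{1}{2} - -2\right) \left(-2 + 1\right) 4 = 214244 - 12 \left(\frac{1}{2} + 2\right) \left(\left(-1\right) 4\right) = 214244 - 12 \cdot \frac{5}{2} \left(-4\right) = 214244 - 30 \left(-4\right) = 214244 - -120 = 214244 + 120 = 214364$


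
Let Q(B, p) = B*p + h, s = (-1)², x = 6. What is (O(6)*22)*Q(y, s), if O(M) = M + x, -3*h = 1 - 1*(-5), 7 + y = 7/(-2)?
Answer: -3300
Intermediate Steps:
y = -21/2 (y = -7 + 7/(-2) = -7 + 7*(-½) = -7 - 7/2 = -21/2 ≈ -10.500)
h = -2 (h = -(1 - 1*(-5))/3 = -(1 + 5)/3 = -⅓*6 = -2)
s = 1
Q(B, p) = -2 + B*p (Q(B, p) = B*p - 2 = -2 + B*p)
O(M) = 6 + M (O(M) = M + 6 = 6 + M)
(O(6)*22)*Q(y, s) = ((6 + 6)*22)*(-2 - 21/2*1) = (12*22)*(-2 - 21/2) = 264*(-25/2) = -3300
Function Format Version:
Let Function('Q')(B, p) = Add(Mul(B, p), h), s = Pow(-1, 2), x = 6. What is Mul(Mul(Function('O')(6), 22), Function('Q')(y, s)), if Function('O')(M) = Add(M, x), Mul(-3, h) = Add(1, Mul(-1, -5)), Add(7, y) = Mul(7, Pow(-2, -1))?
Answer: -3300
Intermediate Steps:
y = Rational(-21, 2) (y = Add(-7, Mul(7, Pow(-2, -1))) = Add(-7, Mul(7, Rational(-1, 2))) = Add(-7, Rational(-7, 2)) = Rational(-21, 2) ≈ -10.500)
h = -2 (h = Mul(Rational(-1, 3), Add(1, Mul(-1, -5))) = Mul(Rational(-1, 3), Add(1, 5)) = Mul(Rational(-1, 3), 6) = -2)
s = 1
Function('Q')(B, p) = Add(-2, Mul(B, p)) (Function('Q')(B, p) = Add(Mul(B, p), -2) = Add(-2, Mul(B, p)))
Function('O')(M) = Add(6, M) (Function('O')(M) = Add(M, 6) = Add(6, M))
Mul(Mul(Function('O')(6), 22), Function('Q')(y, s)) = Mul(Mul(Add(6, 6), 22), Add(-2, Mul(Rational(-21, 2), 1))) = Mul(Mul(12, 22), Add(-2, Rational(-21, 2))) = Mul(264, Rational(-25, 2)) = -3300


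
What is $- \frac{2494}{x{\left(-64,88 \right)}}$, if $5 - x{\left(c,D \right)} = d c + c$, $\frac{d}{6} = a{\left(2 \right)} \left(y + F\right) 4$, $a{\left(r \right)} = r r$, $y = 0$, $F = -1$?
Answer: $\frac{2494}{6075} \approx 0.41053$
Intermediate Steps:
$a{\left(r \right)} = r^{2}$
$d = -96$ ($d = 6 \cdot 2^{2} \left(0 - 1\right) 4 = 6 \cdot 4 \left(-1\right) 4 = 6 \left(\left(-4\right) 4\right) = 6 \left(-16\right) = -96$)
$x{\left(c,D \right)} = 5 + 95 c$ ($x{\left(c,D \right)} = 5 - \left(- 96 c + c\right) = 5 - - 95 c = 5 + 95 c$)
$- \frac{2494}{x{\left(-64,88 \right)}} = - \frac{2494}{5 + 95 \left(-64\right)} = - \frac{2494}{5 - 6080} = - \frac{2494}{-6075} = \left(-2494\right) \left(- \frac{1}{6075}\right) = \frac{2494}{6075}$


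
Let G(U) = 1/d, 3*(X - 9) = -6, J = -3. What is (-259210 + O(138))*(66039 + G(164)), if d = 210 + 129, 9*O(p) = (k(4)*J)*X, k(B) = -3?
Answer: -1934278368022/113 ≈ -1.7118e+10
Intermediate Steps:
X = 7 (X = 9 + (⅓)*(-6) = 9 - 2 = 7)
O(p) = 7 (O(p) = (-3*(-3)*7)/9 = (9*7)/9 = (⅑)*63 = 7)
d = 339
G(U) = 1/339
(-259210 + O(138))*(66039 + G(164)) = (-259210 + 7)*(66039 + 1/339) = -259203*22387222/339 = -1934278368022/113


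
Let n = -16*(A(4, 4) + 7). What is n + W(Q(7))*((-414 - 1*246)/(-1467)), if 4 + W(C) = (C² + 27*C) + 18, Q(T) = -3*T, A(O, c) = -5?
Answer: -40288/489 ≈ -82.389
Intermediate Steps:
W(C) = 14 + C² + 27*C (W(C) = -4 + ((C² + 27*C) + 18) = -4 + (18 + C² + 27*C) = 14 + C² + 27*C)
n = -32 (n = -16*(-5 + 7) = -16*2 = -32)
n + W(Q(7))*((-414 - 1*246)/(-1467)) = -32 + (14 + (-3*7)² + 27*(-3*7))*((-414 - 1*246)/(-1467)) = -32 + (14 + (-21)² + 27*(-21))*((-414 - 246)*(-1/1467)) = -32 + (14 + 441 - 567)*(-660*(-1/1467)) = -32 - 112*220/489 = -32 - 24640/489 = -40288/489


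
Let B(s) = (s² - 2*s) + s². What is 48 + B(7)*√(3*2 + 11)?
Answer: 48 + 84*√17 ≈ 394.34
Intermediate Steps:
B(s) = -2*s + 2*s²
48 + B(7)*√(3*2 + 11) = 48 + (2*7*(-1 + 7))*√(3*2 + 11) = 48 + (2*7*6)*√(6 + 11) = 48 + 84*√17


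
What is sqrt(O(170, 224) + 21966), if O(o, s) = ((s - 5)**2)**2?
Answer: sqrt(2300279487) ≈ 47961.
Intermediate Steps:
O(o, s) = (-5 + s)**4 (O(o, s) = ((-5 + s)**2)**2 = (-5 + s)**4)
sqrt(O(170, 224) + 21966) = sqrt((-5 + 224)**4 + 21966) = sqrt(219**4 + 21966) = sqrt(2300257521 + 21966) = sqrt(2300279487)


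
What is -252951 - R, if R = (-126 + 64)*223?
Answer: -239125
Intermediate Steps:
R = -13826 (R = -62*223 = -13826)
-252951 - R = -252951 - 1*(-13826) = -252951 + 13826 = -239125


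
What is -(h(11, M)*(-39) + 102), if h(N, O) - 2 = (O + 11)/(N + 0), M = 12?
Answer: 633/11 ≈ 57.545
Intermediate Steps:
h(N, O) = 2 + (11 + O)/N (h(N, O) = 2 + (O + 11)/(N + 0) = 2 + (11 + O)/N)
-(h(11, M)*(-39) + 102) = -(((11 + 12 + 2*11)/11)*(-39) + 102) = -(((11 + 12 + 22)/11)*(-39) + 102) = -(((1/11)*45)*(-39) + 102) = -((45/11)*(-39) + 102) = -(-1755/11 + 102) = -1*(-633/11) = 633/11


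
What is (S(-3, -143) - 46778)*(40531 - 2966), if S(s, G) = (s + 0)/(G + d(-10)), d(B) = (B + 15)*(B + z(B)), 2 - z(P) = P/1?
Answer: -233709558115/133 ≈ -1.7572e+9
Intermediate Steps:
z(P) = 2 - P (z(P) = 2 - P/1 = 2 - P)
d(B) = 30 + 2*B (d(B) = (B + 15)*(B + (2 - B)) = (15 + B)*2 = 30 + 2*B)
S(s, G) = s/(10 + G) (S(s, G) = (s + 0)/(G + (30 + 2*(-10))) = s/(G + (30 - 20)) = s/(G + 10) = s/(10 + G))
(S(-3, -143) - 46778)*(40531 - 2966) = (-3/(10 - 143) - 46778)*(40531 - 2966) = (-3/(-133) - 46778)*37565 = (-3*(-1/133) - 46778)*37565 = (3/133 - 46778)*37565 = -6221471/133*37565 = -233709558115/133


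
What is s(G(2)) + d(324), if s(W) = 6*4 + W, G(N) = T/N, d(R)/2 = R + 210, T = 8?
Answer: 1096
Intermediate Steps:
d(R) = 420 + 2*R (d(R) = 2*(R + 210) = 2*(210 + R) = 420 + 2*R)
G(N) = 8/N
s(W) = 24 + W
s(G(2)) + d(324) = (24 + 8/2) + (420 + 2*324) = (24 + 8*(1/2)) + (420 + 648) = (24 + 4) + 1068 = 28 + 1068 = 1096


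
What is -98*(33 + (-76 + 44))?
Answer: -98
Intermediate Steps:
-98*(33 + (-76 + 44)) = -98*(33 - 32) = -98*1 = -98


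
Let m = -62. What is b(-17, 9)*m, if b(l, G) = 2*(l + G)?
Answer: 992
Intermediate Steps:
b(l, G) = 2*G + 2*l (b(l, G) = 2*(G + l) = 2*G + 2*l)
b(-17, 9)*m = (2*9 + 2*(-17))*(-62) = (18 - 34)*(-62) = -16*(-62) = 992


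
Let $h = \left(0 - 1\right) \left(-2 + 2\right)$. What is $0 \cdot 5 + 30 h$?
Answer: $0$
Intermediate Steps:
$h = 0$ ($h = \left(-1\right) 0 = 0$)
$0 \cdot 5 + 30 h = 0 \cdot 5 + 30 \cdot 0 = 0 + 0 = 0$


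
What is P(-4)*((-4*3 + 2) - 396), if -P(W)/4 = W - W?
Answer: 0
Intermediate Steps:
P(W) = 0 (P(W) = -4*(W - W) = -4*0 = 0)
P(-4)*((-4*3 + 2) - 396) = 0*((-4*3 + 2) - 396) = 0*((-12 + 2) - 396) = 0*(-10 - 396) = 0*(-406) = 0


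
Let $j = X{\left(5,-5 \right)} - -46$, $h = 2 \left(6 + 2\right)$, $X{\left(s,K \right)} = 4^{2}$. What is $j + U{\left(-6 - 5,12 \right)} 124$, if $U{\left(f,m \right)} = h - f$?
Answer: $3410$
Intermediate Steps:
$X{\left(s,K \right)} = 16$
$h = 16$ ($h = 2 \cdot 8 = 16$)
$U{\left(f,m \right)} = 16 - f$
$j = 62$ ($j = 16 - -46 = 16 + 46 = 62$)
$j + U{\left(-6 - 5,12 \right)} 124 = 62 + \left(16 - \left(-6 - 5\right)\right) 124 = 62 + \left(16 - -11\right) 124 = 62 + \left(16 + 11\right) 124 = 62 + 27 \cdot 124 = 62 + 3348 = 3410$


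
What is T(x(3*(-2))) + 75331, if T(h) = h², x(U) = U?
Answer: 75367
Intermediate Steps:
T(x(3*(-2))) + 75331 = (3*(-2))² + 75331 = (-6)² + 75331 = 36 + 75331 = 75367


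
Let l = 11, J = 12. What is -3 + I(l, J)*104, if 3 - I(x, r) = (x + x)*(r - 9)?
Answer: -6555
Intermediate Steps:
I(x, r) = 3 - 2*x*(-9 + r) (I(x, r) = 3 - (x + x)*(r - 9) = 3 - 2*x*(-9 + r))
-3 + I(l, J)*104 = -3 + (3 + 18*11 - 2*12*11)*104 = -3 + (3 + 198 - 264)*104 = -3 - 63*104 = -3 - 6552 = -6555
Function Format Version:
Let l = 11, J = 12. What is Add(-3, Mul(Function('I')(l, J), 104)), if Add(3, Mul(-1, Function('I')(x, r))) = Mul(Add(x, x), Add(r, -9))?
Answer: -6555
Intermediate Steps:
Function('I')(x, r) = Add(3, Mul(-2, x, Add(-9, r))) (Function('I')(x, r) = Add(3, Mul(-1, Mul(Add(x, x), Add(r, -9)))) = Add(3, Mul(-1, Mul(Mul(2, x), Add(-9, r)))) = Add(3, Mul(-1, Mul(2, x, Add(-9, r)))) = Add(3, Mul(-2, x, Add(-9, r))))
Add(-3, Mul(Function('I')(l, J), 104)) = Add(-3, Mul(Add(3, Mul(18, 11), Mul(-2, 12, 11)), 104)) = Add(-3, Mul(Add(3, 198, -264), 104)) = Add(-3, Mul(-63, 104)) = Add(-3, -6552) = -6555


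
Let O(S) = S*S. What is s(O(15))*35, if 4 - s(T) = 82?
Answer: -2730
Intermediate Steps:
O(S) = S²
s(T) = -78 (s(T) = 4 - 1*82 = 4 - 82 = -78)
s(O(15))*35 = -78*35 = -2730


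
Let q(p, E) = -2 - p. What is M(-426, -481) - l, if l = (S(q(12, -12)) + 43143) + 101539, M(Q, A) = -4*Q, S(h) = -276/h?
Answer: -1000984/7 ≈ -1.4300e+5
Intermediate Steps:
l = 1012912/7 (l = (-276/(-2 - 1*12) + 43143) + 101539 = (-276/(-2 - 12) + 43143) + 101539 = (-276/(-14) + 43143) + 101539 = (-276*(-1/14) + 43143) + 101539 = (138/7 + 43143) + 101539 = 302139/7 + 101539 = 1012912/7 ≈ 1.4470e+5)
M(-426, -481) - l = -4*(-426) - 1*1012912/7 = 1704 - 1012912/7 = -1000984/7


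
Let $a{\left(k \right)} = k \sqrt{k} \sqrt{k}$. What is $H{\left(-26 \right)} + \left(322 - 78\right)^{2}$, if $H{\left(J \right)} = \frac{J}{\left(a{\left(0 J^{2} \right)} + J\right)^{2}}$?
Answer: $\frac{1547935}{26} \approx 59536.0$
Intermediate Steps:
$a{\left(k \right)} = k^{2}$ ($a{\left(k \right)} = k^{\frac{3}{2}} \sqrt{k} = k^{2}$)
$H{\left(J \right)} = \frac{1}{J}$ ($H{\left(J \right)} = \frac{J}{\left(\left(0 J^{2}\right)^{2} + J\right)^{2}} = \frac{J}{\left(0^{2} + J\right)^{2}} = \frac{J}{\left(0 + J\right)^{2}} = \frac{J}{J^{2}} = \frac{1}{J}$)
$H{\left(-26 \right)} + \left(322 - 78\right)^{2} = \frac{1}{-26} + \left(322 - 78\right)^{2} = - \frac{1}{26} + 244^{2} = - \frac{1}{26} + 59536 = \frac{1547935}{26}$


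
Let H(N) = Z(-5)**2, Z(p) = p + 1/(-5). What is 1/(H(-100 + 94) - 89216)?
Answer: -25/2229724 ≈ -1.1212e-5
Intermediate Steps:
Z(p) = -1/5 + p (Z(p) = p - 1/5 = -1/5 + p)
H(N) = 676/25 (H(N) = (-1/5 - 5)**2 = (-26/5)**2 = 676/25)
1/(H(-100 + 94) - 89216) = 1/(676/25 - 89216) = 1/(-2229724/25) = -25/2229724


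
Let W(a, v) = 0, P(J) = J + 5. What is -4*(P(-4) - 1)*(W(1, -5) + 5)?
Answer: 0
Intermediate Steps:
P(J) = 5 + J
-4*(P(-4) - 1)*(W(1, -5) + 5) = -4*((5 - 4) - 1)*(0 + 5) = -4*(1 - 1)*5 = -0*5 = -4*0 = 0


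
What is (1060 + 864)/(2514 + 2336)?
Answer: 962/2425 ≈ 0.39670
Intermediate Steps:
(1060 + 864)/(2514 + 2336) = 1924/4850 = 1924*(1/4850) = 962/2425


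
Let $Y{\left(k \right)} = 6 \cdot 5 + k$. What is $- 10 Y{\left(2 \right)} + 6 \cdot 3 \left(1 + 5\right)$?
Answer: $-212$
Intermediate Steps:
$Y{\left(k \right)} = 30 + k$
$- 10 Y{\left(2 \right)} + 6 \cdot 3 \left(1 + 5\right) = - 10 \left(30 + 2\right) + 6 \cdot 3 \left(1 + 5\right) = \left(-10\right) 32 + 18 \cdot 6 = -320 + 108 = -212$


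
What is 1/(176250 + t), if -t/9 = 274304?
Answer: -1/2292486 ≈ -4.3621e-7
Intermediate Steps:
t = -2468736 (t = -9*274304 = -2468736)
1/(176250 + t) = 1/(176250 - 2468736) = 1/(-2292486) = -1/2292486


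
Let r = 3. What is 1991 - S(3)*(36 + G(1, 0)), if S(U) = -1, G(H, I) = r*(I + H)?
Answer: 2030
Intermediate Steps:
G(H, I) = 3*H + 3*I (G(H, I) = 3*(I + H) = 3*(H + I) = 3*H + 3*I)
1991 - S(3)*(36 + G(1, 0)) = 1991 - (-1)*(36 + (3*1 + 3*0)) = 1991 - (-1)*(36 + (3 + 0)) = 1991 - (-1)*(36 + 3) = 1991 - (-1)*39 = 1991 - 1*(-39) = 1991 + 39 = 2030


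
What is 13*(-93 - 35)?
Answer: -1664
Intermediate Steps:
13*(-93 - 35) = 13*(-128) = -1664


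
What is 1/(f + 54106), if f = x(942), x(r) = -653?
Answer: 1/53453 ≈ 1.8708e-5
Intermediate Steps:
f = -653
1/(f + 54106) = 1/(-653 + 54106) = 1/53453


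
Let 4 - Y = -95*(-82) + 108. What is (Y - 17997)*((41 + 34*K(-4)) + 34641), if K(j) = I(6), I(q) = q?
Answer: -903233426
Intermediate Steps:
K(j) = 6
Y = -7894 (Y = 4 - (-95*(-82) + 108) = 4 - (7790 + 108) = 4 - 1*7898 = 4 - 7898 = -7894)
(Y - 17997)*((41 + 34*K(-4)) + 34641) = (-7894 - 17997)*((41 + 34*6) + 34641) = -25891*((41 + 204) + 34641) = -25891*(245 + 34641) = -25891*34886 = -903233426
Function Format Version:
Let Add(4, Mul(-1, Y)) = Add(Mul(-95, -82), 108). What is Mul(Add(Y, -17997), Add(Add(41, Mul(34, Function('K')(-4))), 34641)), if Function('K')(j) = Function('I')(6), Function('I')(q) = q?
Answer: -903233426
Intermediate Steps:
Function('K')(j) = 6
Y = -7894 (Y = Add(4, Mul(-1, Add(Mul(-95, -82), 108))) = Add(4, Mul(-1, Add(7790, 108))) = Add(4, Mul(-1, 7898)) = Add(4, -7898) = -7894)
Mul(Add(Y, -17997), Add(Add(41, Mul(34, Function('K')(-4))), 34641)) = Mul(Add(-7894, -17997), Add(Add(41, Mul(34, 6)), 34641)) = Mul(-25891, Add(Add(41, 204), 34641)) = Mul(-25891, Add(245, 34641)) = Mul(-25891, 34886) = -903233426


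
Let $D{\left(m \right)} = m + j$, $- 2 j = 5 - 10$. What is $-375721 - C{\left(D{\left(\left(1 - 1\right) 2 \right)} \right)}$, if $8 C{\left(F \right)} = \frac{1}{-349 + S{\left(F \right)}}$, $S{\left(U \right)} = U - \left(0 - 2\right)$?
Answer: $- \frac{1035487075}{2756} \approx -3.7572 \cdot 10^{5}$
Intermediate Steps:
$j = \frac{5}{2}$ ($j = - \frac{5 - 10}{2} = \left(- \frac{1}{2}\right) \left(-5\right) = \frac{5}{2} \approx 2.5$)
$S{\left(U \right)} = 2 + U$ ($S{\left(U \right)} = U - \left(0 - 2\right) = U - -2 = U + 2 = 2 + U$)
$D{\left(m \right)} = \frac{5}{2} + m$ ($D{\left(m \right)} = m + \frac{5}{2} = \frac{5}{2} + m$)
$C{\left(F \right)} = \frac{1}{8 \left(-347 + F\right)}$ ($C{\left(F \right)} = \frac{1}{8 \left(-349 + \left(2 + F\right)\right)} = \frac{1}{8 \left(-347 + F\right)}$)
$-375721 - C{\left(D{\left(\left(1 - 1\right) 2 \right)} \right)} = -375721 - \frac{1}{8 \left(-347 + \left(\frac{5}{2} + \left(1 - 1\right) 2\right)\right)} = -375721 - \frac{1}{8 \left(-347 + \left(\frac{5}{2} + 0 \cdot 2\right)\right)} = -375721 - \frac{1}{8 \left(-347 + \left(\frac{5}{2} + 0\right)\right)} = -375721 - \frac{1}{8 \left(-347 + \frac{5}{2}\right)} = -375721 - \frac{1}{8 \left(- \frac{689}{2}\right)} = -375721 - \frac{1}{8} \left(- \frac{2}{689}\right) = -375721 - - \frac{1}{2756} = -375721 + \frac{1}{2756} = - \frac{1035487075}{2756}$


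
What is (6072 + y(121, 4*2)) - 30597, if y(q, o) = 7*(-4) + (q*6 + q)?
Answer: -23706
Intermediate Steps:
y(q, o) = -28 + 7*q (y(q, o) = -28 + (6*q + q) = -28 + 7*q)
(6072 + y(121, 4*2)) - 30597 = (6072 + (-28 + 7*121)) - 30597 = (6072 + (-28 + 847)) - 30597 = (6072 + 819) - 30597 = 6891 - 30597 = -23706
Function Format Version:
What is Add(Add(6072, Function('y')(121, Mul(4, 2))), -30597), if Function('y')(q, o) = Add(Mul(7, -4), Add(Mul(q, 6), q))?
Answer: -23706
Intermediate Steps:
Function('y')(q, o) = Add(-28, Mul(7, q)) (Function('y')(q, o) = Add(-28, Add(Mul(6, q), q)) = Add(-28, Mul(7, q)))
Add(Add(6072, Function('y')(121, Mul(4, 2))), -30597) = Add(Add(6072, Add(-28, Mul(7, 121))), -30597) = Add(Add(6072, Add(-28, 847)), -30597) = Add(Add(6072, 819), -30597) = Add(6891, -30597) = -23706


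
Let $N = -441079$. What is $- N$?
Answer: $441079$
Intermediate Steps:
$- N = \left(-1\right) \left(-441079\right) = 441079$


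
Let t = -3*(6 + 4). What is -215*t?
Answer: 6450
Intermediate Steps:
t = -30 (t = -3*10 = -30)
-215*t = -215*(-30) = 6450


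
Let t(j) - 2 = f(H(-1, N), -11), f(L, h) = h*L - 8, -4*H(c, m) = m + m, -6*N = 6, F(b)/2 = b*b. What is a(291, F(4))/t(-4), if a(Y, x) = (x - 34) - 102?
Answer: 208/23 ≈ 9.0435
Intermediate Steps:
F(b) = 2*b**2 (F(b) = 2*(b*b) = 2*b**2)
N = -1 (N = -1/6*6 = -1)
a(Y, x) = -136 + x (a(Y, x) = (-34 + x) - 102 = -136 + x)
H(c, m) = -m/2 (H(c, m) = -(m + m)/4 = -m/2)
f(L, h) = -8 + L*h (f(L, h) = L*h - 8 = -8 + L*h)
t(j) = -23/2 (t(j) = 2 + (-8 - 1/2*(-1)*(-11)) = 2 + (-8 + (1/2)*(-11)) = 2 + (-8 - 11/2) = 2 - 27/2 = -23/2)
a(291, F(4))/t(-4) = (-136 + 2*4**2)/(-23/2) = (-136 + 2*16)*(-2/23) = (-136 + 32)*(-2/23) = -104*(-2/23) = 208/23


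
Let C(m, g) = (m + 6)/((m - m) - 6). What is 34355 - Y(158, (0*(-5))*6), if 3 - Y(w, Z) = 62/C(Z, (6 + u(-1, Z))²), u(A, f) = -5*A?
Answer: 34290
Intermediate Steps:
C(m, g) = -1 - m/6 (C(m, g) = (6 + m)/(0 - 6) = (6 + m)/(-6) = (6 + m)*(-⅙) = -1 - m/6)
Y(w, Z) = 3 - 62/(-1 - Z/6)
34355 - Y(158, (0*(-5))*6) = 34355 - 3*(130 + (0*(-5))*6)/(6 + (0*(-5))*6) = 34355 - 3*(130 + 0*6)/(6 + 0*6) = 34355 - 3*(130 + 0)/(6 + 0) = 34355 - 3*130/6 = 34355 - 1*65 = 34355 - 65 = 34290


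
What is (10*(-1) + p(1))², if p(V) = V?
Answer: 81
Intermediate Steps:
(10*(-1) + p(1))² = (10*(-1) + 1)² = (-10 + 1)² = (-9)² = 81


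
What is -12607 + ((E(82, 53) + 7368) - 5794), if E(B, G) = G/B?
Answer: -904653/82 ≈ -11032.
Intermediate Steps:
-12607 + ((E(82, 53) + 7368) - 5794) = -12607 + ((53/82 + 7368) - 5794) = -12607 + (604229/82 - 5794) = -12607 + 129121/82 = -904653/82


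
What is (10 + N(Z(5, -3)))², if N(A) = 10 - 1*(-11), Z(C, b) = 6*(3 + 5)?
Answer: 961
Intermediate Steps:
Z(C, b) = 48 (Z(C, b) = 6*8 = 48)
N(A) = 21 (N(A) = 10 + 11 = 21)
(10 + N(Z(5, -3)))² = (10 + 21)² = 31² = 961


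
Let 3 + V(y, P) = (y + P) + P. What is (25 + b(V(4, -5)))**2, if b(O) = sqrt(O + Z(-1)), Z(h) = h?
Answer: (25 + I*sqrt(10))**2 ≈ 615.0 + 158.11*I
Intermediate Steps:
V(y, P) = -3 + y + 2*P (V(y, P) = -3 + ((y + P) + P) = -3 + ((P + y) + P) = -3 + (y + 2*P) = -3 + y + 2*P)
b(O) = sqrt(-1 + O) (b(O) = sqrt(O - 1) = sqrt(-1 + O))
(25 + b(V(4, -5)))**2 = (25 + sqrt(-1 + (-3 + 4 + 2*(-5))))**2 = (25 + sqrt(-1 + (-3 + 4 - 10)))**2 = (25 + sqrt(-1 - 9))**2 = (25 + sqrt(-10))**2 = (25 + I*sqrt(10))**2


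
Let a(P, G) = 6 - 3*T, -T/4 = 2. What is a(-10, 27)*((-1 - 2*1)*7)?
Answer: -630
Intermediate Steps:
T = -8 (T = -4*2 = -8)
a(P, G) = 30 (a(P, G) = 6 - 3*(-8) = 6 + 24 = 30)
a(-10, 27)*((-1 - 2*1)*7) = 30*((-1 - 2*1)*7) = 30*((-1 - 2)*7) = 30*(-3*7) = 30*(-21) = -630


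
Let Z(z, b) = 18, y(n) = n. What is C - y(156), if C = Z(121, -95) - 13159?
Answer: -13297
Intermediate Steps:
C = -13141 (C = 18 - 13159 = -13141)
C - y(156) = -13141 - 1*156 = -13141 - 156 = -13297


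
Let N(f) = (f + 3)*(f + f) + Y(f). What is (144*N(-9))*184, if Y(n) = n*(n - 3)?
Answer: 5723136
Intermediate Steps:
Y(n) = n*(-3 + n)
N(f) = f*(-3 + f) + 2*f*(3 + f) (N(f) = (f + 3)*(f + f) + f*(-3 + f) = (3 + f)*(2*f) + f*(-3 + f) = 2*f*(3 + f) + f*(-3 + f) = f*(-3 + f) + 2*f*(3 + f))
(144*N(-9))*184 = (144*(3*(-9)*(1 - 9)))*184 = (144*(3*(-9)*(-8)))*184 = (144*216)*184 = 31104*184 = 5723136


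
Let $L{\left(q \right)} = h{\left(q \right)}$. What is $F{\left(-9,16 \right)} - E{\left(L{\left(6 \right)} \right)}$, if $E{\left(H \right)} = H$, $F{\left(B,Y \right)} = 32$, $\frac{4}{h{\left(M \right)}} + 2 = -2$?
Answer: $33$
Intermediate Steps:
$h{\left(M \right)} = -1$ ($h{\left(M \right)} = \frac{4}{-2 - 2} = \frac{4}{-4} = 4 \left(- \frac{1}{4}\right) = -1$)
$L{\left(q \right)} = -1$
$F{\left(-9,16 \right)} - E{\left(L{\left(6 \right)} \right)} = 32 - -1 = 32 + 1 = 33$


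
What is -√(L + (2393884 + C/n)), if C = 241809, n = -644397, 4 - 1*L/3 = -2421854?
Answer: -√2637123976528869/16523 ≈ -3108.0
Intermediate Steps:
L = 7265574 (L = 12 - 3*(-2421854) = 12 + 7265562 = 7265574)
-√(L + (2393884 + C/n)) = -√(7265574 + (2393884 + 241809/(-644397))) = -√(7265574 + (2393884 + 241809*(-1/644397))) = -√(7265574 + (2393884 - 80603/214799)) = -√(7265574 + 514203808713/214799) = -√(2074841838339/214799) = -√2637123976528869/16523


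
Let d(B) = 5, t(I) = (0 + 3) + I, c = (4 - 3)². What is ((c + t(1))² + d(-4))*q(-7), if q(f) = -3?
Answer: -90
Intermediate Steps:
c = 1 (c = 1² = 1)
t(I) = 3 + I
((c + t(1))² + d(-4))*q(-7) = ((1 + (3 + 1))² + 5)*(-3) = ((1 + 4)² + 5)*(-3) = (5² + 5)*(-3) = (25 + 5)*(-3) = 30*(-3) = -90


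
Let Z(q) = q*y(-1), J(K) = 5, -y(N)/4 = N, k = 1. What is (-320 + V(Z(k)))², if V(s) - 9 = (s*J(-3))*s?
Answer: 53361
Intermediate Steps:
y(N) = -4*N
Z(q) = 4*q (Z(q) = q*(-4*(-1)) = q*4 = 4*q)
V(s) = 9 + 5*s² (V(s) = 9 + (s*5)*s = 9 + (5*s)*s = 9 + 5*s²)
(-320 + V(Z(k)))² = (-320 + (9 + 5*(4*1)²))² = (-320 + (9 + 5*4²))² = (-320 + (9 + 5*16))² = (-320 + (9 + 80))² = (-320 + 89)² = (-231)² = 53361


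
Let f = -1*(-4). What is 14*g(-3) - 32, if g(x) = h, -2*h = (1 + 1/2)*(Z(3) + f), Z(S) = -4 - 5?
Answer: 41/2 ≈ 20.500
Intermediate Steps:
Z(S) = -9
f = 4
h = 15/4 (h = -(1 + 1/2)*(-9 + 4)/2 = -(1 + ½)*(-5)/2 = -3*(-5)/4 = -½*(-15/2) = 15/4 ≈ 3.7500)
g(x) = 15/4
14*g(-3) - 32 = 14*(15/4) - 32 = 105/2 - 32 = 41/2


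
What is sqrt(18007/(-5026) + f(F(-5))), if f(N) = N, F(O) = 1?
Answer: I*sqrt(65242506)/5026 ≈ 1.6071*I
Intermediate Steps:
sqrt(18007/(-5026) + f(F(-5))) = sqrt(18007/(-5026) + 1) = sqrt(18007*(-1/5026) + 1) = sqrt(-18007/5026 + 1) = sqrt(-12981/5026) = I*sqrt(65242506)/5026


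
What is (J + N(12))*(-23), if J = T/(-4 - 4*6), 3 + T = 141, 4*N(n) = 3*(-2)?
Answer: 1035/7 ≈ 147.86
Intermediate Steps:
N(n) = -3/2 (N(n) = (3*(-2))/4 = (¼)*(-6) = -3/2)
T = 138 (T = -3 + 141 = 138)
J = -69/14 (J = 138/(-4 - 4*6) = 138/(-4 - 24) = 138/(-28) = 138*(-1/28) = -69/14 ≈ -4.9286)
(J + N(12))*(-23) = (-69/14 - 3/2)*(-23) = -45/7*(-23) = 1035/7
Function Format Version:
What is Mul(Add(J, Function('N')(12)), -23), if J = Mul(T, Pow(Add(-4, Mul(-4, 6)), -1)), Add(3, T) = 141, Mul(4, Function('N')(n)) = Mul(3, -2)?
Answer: Rational(1035, 7) ≈ 147.86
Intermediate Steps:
Function('N')(n) = Rational(-3, 2) (Function('N')(n) = Mul(Rational(1, 4), Mul(3, -2)) = Mul(Rational(1, 4), -6) = Rational(-3, 2))
T = 138 (T = Add(-3, 141) = 138)
J = Rational(-69, 14) (J = Mul(138, Pow(Add(-4, Mul(-4, 6)), -1)) = Mul(138, Pow(Add(-4, -24), -1)) = Mul(138, Pow(-28, -1)) = Mul(138, Rational(-1, 28)) = Rational(-69, 14) ≈ -4.9286)
Mul(Add(J, Function('N')(12)), -23) = Mul(Add(Rational(-69, 14), Rational(-3, 2)), -23) = Mul(Rational(-45, 7), -23) = Rational(1035, 7)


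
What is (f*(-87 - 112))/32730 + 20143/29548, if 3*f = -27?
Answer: 118700143/161184340 ≈ 0.73642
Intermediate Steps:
f = -9 (f = (1/3)*(-27) = -9)
(f*(-87 - 112))/32730 + 20143/29548 = -9*(-87 - 112)/32730 + 20143/29548 = -9*(-199)*(1/32730) + 20143*(1/29548) = 1791*(1/32730) + 20143/29548 = 597/10910 + 20143/29548 = 118700143/161184340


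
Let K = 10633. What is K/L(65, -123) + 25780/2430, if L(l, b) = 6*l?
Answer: 1196413/31590 ≈ 37.873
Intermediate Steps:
K/L(65, -123) + 25780/2430 = 10633/((6*65)) + 25780/2430 = 10633/390 + 25780*(1/2430) = 10633*(1/390) + 2578/243 = 10633/390 + 2578/243 = 1196413/31590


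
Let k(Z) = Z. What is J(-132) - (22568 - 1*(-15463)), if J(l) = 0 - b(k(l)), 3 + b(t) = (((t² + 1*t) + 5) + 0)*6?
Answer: -141810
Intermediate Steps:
b(t) = 27 + 6*t + 6*t² (b(t) = -3 + (((t² + 1*t) + 5) + 0)*6 = -3 + (((t² + t) + 5) + 0)*6 = -3 + (((t + t²) + 5) + 0)*6 = -3 + ((5 + t + t²) + 0)*6 = -3 + (5 + t + t²)*6 = -3 + (30 + 6*t + 6*t²) = 27 + 6*t + 6*t²)
J(l) = -27 - 6*l - 6*l² (J(l) = 0 - (27 + 6*l + 6*l²) = 0 + (-27 - 6*l - 6*l²) = -27 - 6*l - 6*l²)
J(-132) - (22568 - 1*(-15463)) = (-27 - 6*(-132) - 6*(-132)²) - (22568 - 1*(-15463)) = (-27 + 792 - 6*17424) - (22568 + 15463) = (-27 + 792 - 104544) - 1*38031 = -103779 - 38031 = -141810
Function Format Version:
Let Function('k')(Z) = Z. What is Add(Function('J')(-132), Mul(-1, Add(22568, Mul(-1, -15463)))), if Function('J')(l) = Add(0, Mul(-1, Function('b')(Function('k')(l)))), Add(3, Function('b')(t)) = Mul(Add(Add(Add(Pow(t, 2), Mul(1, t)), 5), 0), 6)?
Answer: -141810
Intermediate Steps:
Function('b')(t) = Add(27, Mul(6, t), Mul(6, Pow(t, 2))) (Function('b')(t) = Add(-3, Mul(Add(Add(Add(Pow(t, 2), Mul(1, t)), 5), 0), 6)) = Add(-3, Mul(Add(Add(Add(Pow(t, 2), t), 5), 0), 6)) = Add(-3, Mul(Add(Add(Add(t, Pow(t, 2)), 5), 0), 6)) = Add(-3, Mul(Add(Add(5, t, Pow(t, 2)), 0), 6)) = Add(-3, Mul(Add(5, t, Pow(t, 2)), 6)) = Add(-3, Add(30, Mul(6, t), Mul(6, Pow(t, 2)))) = Add(27, Mul(6, t), Mul(6, Pow(t, 2))))
Function('J')(l) = Add(-27, Mul(-6, l), Mul(-6, Pow(l, 2))) (Function('J')(l) = Add(0, Mul(-1, Add(27, Mul(6, l), Mul(6, Pow(l, 2))))) = Add(0, Add(-27, Mul(-6, l), Mul(-6, Pow(l, 2)))) = Add(-27, Mul(-6, l), Mul(-6, Pow(l, 2))))
Add(Function('J')(-132), Mul(-1, Add(22568, Mul(-1, -15463)))) = Add(Add(-27, Mul(-6, -132), Mul(-6, Pow(-132, 2))), Mul(-1, Add(22568, Mul(-1, -15463)))) = Add(Add(-27, 792, Mul(-6, 17424)), Mul(-1, Add(22568, 15463))) = Add(Add(-27, 792, -104544), Mul(-1, 38031)) = Add(-103779, -38031) = -141810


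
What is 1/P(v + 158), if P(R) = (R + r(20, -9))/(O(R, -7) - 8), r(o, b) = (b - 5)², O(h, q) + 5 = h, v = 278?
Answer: 423/632 ≈ 0.66930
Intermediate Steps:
O(h, q) = -5 + h
r(o, b) = (-5 + b)²
P(R) = (196 + R)/(-13 + R) (P(R) = (R + (-5 - 9)²)/((-5 + R) - 8) = (R + (-14)²)/(-13 + R) = (R + 196)/(-13 + R) = (196 + R)/(-13 + R))
1/P(v + 158) = 1/((196 + (278 + 158))/(-13 + (278 + 158))) = 1/((196 + 436)/(-13 + 436)) = 1/(632/423) = 423/632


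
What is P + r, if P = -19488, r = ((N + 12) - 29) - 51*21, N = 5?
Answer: -20571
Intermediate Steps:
r = -1083 (r = ((5 + 12) - 29) - 51*21 = (17 - 29) - 1071 = -12 - 1071 = -1083)
P + r = -19488 - 1083 = -20571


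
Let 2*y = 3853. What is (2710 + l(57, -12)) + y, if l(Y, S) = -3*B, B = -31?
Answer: 9459/2 ≈ 4729.5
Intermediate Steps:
y = 3853/2 (y = (½)*3853 = 3853/2 ≈ 1926.5)
l(Y, S) = 93 (l(Y, S) = -3*(-31) = 93)
(2710 + l(57, -12)) + y = (2710 + 93) + 3853/2 = 2803 + 3853/2 = 9459/2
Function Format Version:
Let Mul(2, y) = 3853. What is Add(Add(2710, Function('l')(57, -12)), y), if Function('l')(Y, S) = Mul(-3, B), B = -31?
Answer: Rational(9459, 2) ≈ 4729.5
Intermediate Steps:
y = Rational(3853, 2) (y = Mul(Rational(1, 2), 3853) = Rational(3853, 2) ≈ 1926.5)
Function('l')(Y, S) = 93 (Function('l')(Y, S) = Mul(-3, -31) = 93)
Add(Add(2710, Function('l')(57, -12)), y) = Add(Add(2710, 93), Rational(3853, 2)) = Add(2803, Rational(3853, 2)) = Rational(9459, 2)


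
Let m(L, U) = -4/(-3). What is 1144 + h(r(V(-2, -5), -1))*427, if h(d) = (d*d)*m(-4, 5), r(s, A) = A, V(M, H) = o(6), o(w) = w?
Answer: 5140/3 ≈ 1713.3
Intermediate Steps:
V(M, H) = 6
m(L, U) = 4/3 (m(L, U) = -4*(-⅓) = 4/3)
h(d) = 4*d²/3 (h(d) = (d*d)*(4/3) = d²*(4/3) = 4*d²/3)
1144 + h(r(V(-2, -5), -1))*427 = 1144 + ((4/3)*(-1)²)*427 = 1144 + ((4/3)*1)*427 = 1144 + (4/3)*427 = 1144 + 1708/3 = 5140/3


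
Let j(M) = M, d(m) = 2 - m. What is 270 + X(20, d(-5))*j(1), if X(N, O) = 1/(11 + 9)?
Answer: 5401/20 ≈ 270.05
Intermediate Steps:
X(N, O) = 1/20
270 + X(20, d(-5))*j(1) = 270 + (1/20)*1 = 270 + 1/20 = 5401/20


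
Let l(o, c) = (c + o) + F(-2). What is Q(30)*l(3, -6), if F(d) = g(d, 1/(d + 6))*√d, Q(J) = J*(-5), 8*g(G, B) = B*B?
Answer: 450 - 75*I*√2/64 ≈ 450.0 - 1.6573*I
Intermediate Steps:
g(G, B) = B²/8 (g(G, B) = (B*B)/8 = B²/8)
Q(J) = -5*J
F(d) = √d/(8*(6 + d)²) (F(d) = ((1/(d + 6))²/8)*√d = ((1/(6 + d))²/8)*√d = (1/(8*(6 + d)²))*√d = √d/(8*(6 + d)²))
l(o, c) = c + o + I*√2/128 (l(o, c) = (c + o) + √(-2)/(8*(6 - 2)²) = (c + o) + (⅛)*(I*√2)/4² = (c + o) + (⅛)*(I*√2)*(1/16) = (c + o) + I*√2/128 = c + o + I*√2/128)
Q(30)*l(3, -6) = (-5*30)*(-6 + 3 + I*√2/128) = -150*(-3 + I*√2/128) = 450 - 75*I*√2/64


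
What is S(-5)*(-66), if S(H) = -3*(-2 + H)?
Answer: -1386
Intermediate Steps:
S(H) = 6 - 3*H
S(-5)*(-66) = (6 - 3*(-5))*(-66) = (6 + 15)*(-66) = 21*(-66) = -1386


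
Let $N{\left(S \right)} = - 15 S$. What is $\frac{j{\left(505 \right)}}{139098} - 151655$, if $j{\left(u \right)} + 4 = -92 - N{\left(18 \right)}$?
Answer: $- \frac{3515817836}{23183} \approx -1.5166 \cdot 10^{5}$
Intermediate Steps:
$j{\left(u \right)} = 174$ ($j{\left(u \right)} = -4 - \left(92 - 270\right) = -4 - -178 = -4 + \left(-92 + 270\right) = -4 + 178 = 174$)
$\frac{j{\left(505 \right)}}{139098} - 151655 = \frac{174}{139098} - 151655 = 174 \cdot \frac{1}{139098} - 151655 = \frac{29}{23183} - 151655 = - \frac{3515817836}{23183}$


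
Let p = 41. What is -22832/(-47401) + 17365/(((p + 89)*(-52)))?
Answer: -133754809/64086152 ≈ -2.0871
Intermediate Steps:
-22832/(-47401) + 17365/(((p + 89)*(-52))) = -22832/(-47401) + 17365/(((41 + 89)*(-52))) = -22832*(-1/47401) + 17365/((130*(-52))) = 22832/47401 + 17365/(-6760) = 22832/47401 + 17365*(-1/6760) = 22832/47401 - 3473/1352 = -133754809/64086152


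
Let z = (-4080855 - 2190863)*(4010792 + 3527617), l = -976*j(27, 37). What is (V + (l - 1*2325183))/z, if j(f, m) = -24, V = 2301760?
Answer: -1/47278775416662 ≈ -2.1151e-14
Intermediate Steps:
l = 23424 (l = -976*(-24) = 23424)
z = -47278775416662 (z = -6271718*7538409 = -47278775416662)
(V + (l - 1*2325183))/z = (2301760 + (23424 - 1*2325183))/(-47278775416662) = (2301760 + (23424 - 2325183))*(-1/47278775416662) = (2301760 - 2301759)*(-1/47278775416662) = 1*(-1/47278775416662) = -1/47278775416662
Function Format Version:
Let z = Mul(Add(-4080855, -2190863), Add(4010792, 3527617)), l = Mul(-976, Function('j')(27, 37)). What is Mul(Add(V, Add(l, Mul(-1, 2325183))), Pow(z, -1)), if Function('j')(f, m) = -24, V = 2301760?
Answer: Rational(-1, 47278775416662) ≈ -2.1151e-14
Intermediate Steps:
l = 23424 (l = Mul(-976, -24) = 23424)
z = -47278775416662 (z = Mul(-6271718, 7538409) = -47278775416662)
Mul(Add(V, Add(l, Mul(-1, 2325183))), Pow(z, -1)) = Mul(Add(2301760, Add(23424, Mul(-1, 2325183))), Pow(-47278775416662, -1)) = Mul(Add(2301760, Add(23424, -2325183)), Rational(-1, 47278775416662)) = Mul(Add(2301760, -2301759), Rational(-1, 47278775416662)) = Mul(1, Rational(-1, 47278775416662)) = Rational(-1, 47278775416662)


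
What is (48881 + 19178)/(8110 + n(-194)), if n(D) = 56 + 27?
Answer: 68059/8193 ≈ 8.3070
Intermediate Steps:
n(D) = 83
(48881 + 19178)/(8110 + n(-194)) = (48881 + 19178)/(8110 + 83) = 68059/8193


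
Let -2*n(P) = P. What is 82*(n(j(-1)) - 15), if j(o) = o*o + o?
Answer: -1230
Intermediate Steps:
j(o) = o + o² (j(o) = o² + o = o + o²)
n(P) = -P/2
82*(n(j(-1)) - 15) = 82*(-(-1)*(1 - 1)/2 - 15) = 82*(-(-1)*0/2 - 15) = 82*(-½*0 - 15) = 82*(0 - 15) = 82*(-15) = -1230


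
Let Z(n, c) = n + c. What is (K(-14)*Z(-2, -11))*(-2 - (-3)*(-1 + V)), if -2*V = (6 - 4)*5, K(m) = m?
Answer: -3640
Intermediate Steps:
Z(n, c) = c + n
V = -5 (V = -(6 - 4)*5/2 = -5 ≈ -5.0000)
(K(-14)*Z(-2, -11))*(-2 - (-3)*(-1 + V)) = (-14*(-11 - 2))*(-2 - (-3)*(-1 - 5)) = (-14*(-13))*(-2 - (-3)*(-6)) = 182*(-2 - 1*18) = 182*(-2 - 18) = 182*(-20) = -3640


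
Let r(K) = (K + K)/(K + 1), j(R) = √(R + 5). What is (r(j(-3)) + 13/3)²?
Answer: 697/9 - 100*√2/3 ≈ 30.304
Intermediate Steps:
j(R) = √(5 + R)
r(K) = 2*K/(1 + K) (r(K) = (2*K)/(1 + K) = 2*K/(1 + K))
(r(j(-3)) + 13/3)² = (2*√(5 - 3)/(1 + √(5 - 3)) + 13/3)² = (2*√2/(1 + √2) + 13*(⅓))² = (2*√2/(1 + √2) + 13/3)² = (13/3 + 2*√2/(1 + √2))²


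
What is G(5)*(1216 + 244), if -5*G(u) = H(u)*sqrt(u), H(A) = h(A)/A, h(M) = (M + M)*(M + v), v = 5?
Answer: -5840*sqrt(5) ≈ -13059.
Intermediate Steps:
h(M) = 2*M*(5 + M) (h(M) = (M + M)*(M + 5) = (2*M)*(5 + M) = 2*M*(5 + M))
H(A) = 10 + 2*A (H(A) = (2*A*(5 + A))/A = 10 + 2*A)
G(u) = -sqrt(u)*(10 + 2*u)/5 (G(u) = -(10 + 2*u)*sqrt(u)/5 = -sqrt(u)*(10 + 2*u)/5)
G(5)*(1216 + 244) = (2*sqrt(5)*(-5 - 1*5)/5)*(1216 + 244) = (2*sqrt(5)*(-5 - 5)/5)*1460 = ((2/5)*sqrt(5)*(-10))*1460 = -4*sqrt(5)*1460 = -5840*sqrt(5)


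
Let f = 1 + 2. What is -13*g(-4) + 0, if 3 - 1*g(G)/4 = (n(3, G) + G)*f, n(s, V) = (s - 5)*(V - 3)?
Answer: 1404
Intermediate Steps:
n(s, V) = (-5 + s)*(-3 + V)
f = 3
g(G) = -60 + 12*G (g(G) = 12 - 4*((15 - 5*G - 3*3 + G*3) + G)*3 = 12 - 4*((15 - 5*G - 9 + 3*G) + G)*3 = 12 - 4*((6 - 2*G) + G)*3 = 12 - 4*(6 - G)*3 = 12 - 4*(18 - 3*G) = 12 + (-72 + 12*G) = -60 + 12*G)
-13*g(-4) + 0 = -13*(-60 + 12*(-4)) + 0 = -13*(-60 - 48) + 0 = -13*(-108) + 0 = 1404 + 0 = 1404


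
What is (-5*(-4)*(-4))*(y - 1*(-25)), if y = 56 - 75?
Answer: -480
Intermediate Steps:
y = -19
(-5*(-4)*(-4))*(y - 1*(-25)) = (-5*(-4)*(-4))*(-19 - 1*(-25)) = (20*(-4))*(-19 + 25) = -80*6 = -480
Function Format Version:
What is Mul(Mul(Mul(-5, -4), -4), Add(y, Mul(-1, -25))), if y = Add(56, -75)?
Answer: -480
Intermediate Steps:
y = -19
Mul(Mul(Mul(-5, -4), -4), Add(y, Mul(-1, -25))) = Mul(Mul(Mul(-5, -4), -4), Add(-19, Mul(-1, -25))) = Mul(Mul(20, -4), Add(-19, 25)) = Mul(-80, 6) = -480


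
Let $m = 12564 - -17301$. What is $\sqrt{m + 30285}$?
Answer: $5 \sqrt{2406} \approx 245.25$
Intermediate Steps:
$m = 29865$ ($m = 12564 + 17301 = 29865$)
$\sqrt{m + 30285} = \sqrt{29865 + 30285} = \sqrt{60150} = 5 \sqrt{2406}$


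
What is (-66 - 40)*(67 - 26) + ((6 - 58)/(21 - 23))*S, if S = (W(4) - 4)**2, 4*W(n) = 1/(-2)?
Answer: -124915/32 ≈ -3903.6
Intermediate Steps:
W(n) = -1/8 (W(n) = (1/4)/(-2) = (1/4)*(-1/2) = -1/8)
S = 1089/64 (S = (-1/8 - 4)**2 = (-33/8)**2 = 1089/64 ≈ 17.016)
(-66 - 40)*(67 - 26) + ((6 - 58)/(21 - 23))*S = (-66 - 40)*(67 - 26) + ((6 - 58)/(21 - 23))*(1089/64) = -106*41 - 52/(-2)*(1089/64) = -4346 - 52*(-1/2)*(1089/64) = -4346 + 26*(1089/64) = -4346 + 14157/32 = -124915/32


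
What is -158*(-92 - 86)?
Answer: 28124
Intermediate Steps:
-158*(-92 - 86) = -158*(-178) = 28124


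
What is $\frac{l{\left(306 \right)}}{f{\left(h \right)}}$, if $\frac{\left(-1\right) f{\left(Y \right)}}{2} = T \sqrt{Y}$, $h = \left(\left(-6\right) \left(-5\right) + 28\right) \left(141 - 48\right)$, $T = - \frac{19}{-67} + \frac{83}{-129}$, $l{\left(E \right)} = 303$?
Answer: $\frac{872943 \sqrt{5394}}{11183560} \approx 5.7327$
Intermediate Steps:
$T = - \frac{3110}{8643}$ ($T = \left(-19\right) \left(- \frac{1}{67}\right) + 83 \left(- \frac{1}{129}\right) = \frac{19}{67} - \frac{83}{129} = - \frac{3110}{8643} \approx -0.35983$)
$h = 5394$ ($h = \left(30 + 28\right) 93 = 58 \cdot 93 = 5394$)
$f{\left(Y \right)} = \frac{6220 \sqrt{Y}}{8643}$ ($f{\left(Y \right)} = - 2 \left(- \frac{3110 \sqrt{Y}}{8643}\right) = \frac{6220 \sqrt{Y}}{8643}$)
$\frac{l{\left(306 \right)}}{f{\left(h \right)}} = \frac{303}{\frac{6220}{8643} \sqrt{5394}} = 303 \frac{2881 \sqrt{5394}}{11183560} = \frac{872943 \sqrt{5394}}{11183560}$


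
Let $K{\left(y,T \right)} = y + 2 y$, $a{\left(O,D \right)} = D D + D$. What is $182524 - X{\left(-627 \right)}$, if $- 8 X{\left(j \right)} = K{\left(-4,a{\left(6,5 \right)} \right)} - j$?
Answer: $\frac{1460807}{8} \approx 1.826 \cdot 10^{5}$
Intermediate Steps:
$a{\left(O,D \right)} = D + D^{2}$ ($a{\left(O,D \right)} = D^{2} + D = D + D^{2}$)
$K{\left(y,T \right)} = 3 y$
$X{\left(j \right)} = \frac{3}{2} + \frac{j}{8}$ ($X{\left(j \right)} = - \frac{3 \left(-4\right) - j}{8} = - \frac{-12 - j}{8} = \frac{3}{2} + \frac{j}{8}$)
$182524 - X{\left(-627 \right)} = 182524 - \left(\frac{3}{2} + \frac{1}{8} \left(-627\right)\right) = 182524 - \left(\frac{3}{2} - \frac{627}{8}\right) = 182524 - - \frac{615}{8} = 182524 + \frac{615}{8} = \frac{1460807}{8}$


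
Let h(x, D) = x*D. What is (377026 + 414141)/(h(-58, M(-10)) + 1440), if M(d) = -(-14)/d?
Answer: 3955835/7606 ≈ 520.09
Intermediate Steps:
M(d) = 14/d
h(x, D) = D*x
(377026 + 414141)/(h(-58, M(-10)) + 1440) = (377026 + 414141)/((14/(-10))*(-58) + 1440) = 791167/((14*(-1/10))*(-58) + 1440) = 791167/(-7/5*(-58) + 1440) = 791167/(406/5 + 1440) = 791167/(7606/5) = 791167*(5/7606) = 3955835/7606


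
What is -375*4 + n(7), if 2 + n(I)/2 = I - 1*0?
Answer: -1490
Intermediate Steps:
n(I) = -4 + 2*I (n(I) = -4 + 2*(I - 1*0) = -4 + 2*(I + 0) = -4 + 2*I)
-375*4 + n(7) = -375*4 + (-4 + 2*7) = -1500 + (-4 + 14) = -1500 + 10 = -1490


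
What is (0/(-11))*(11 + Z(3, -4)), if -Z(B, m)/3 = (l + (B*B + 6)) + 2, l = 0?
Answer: 0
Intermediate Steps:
Z(B, m) = -24 - 3*B² (Z(B, m) = -3*((0 + (B*B + 6)) + 2) = -3*((0 + (B² + 6)) + 2) = -3*((0 + (6 + B²)) + 2) = -3*((6 + B²) + 2) = -3*(8 + B²) = -24 - 3*B²)
(0/(-11))*(11 + Z(3, -4)) = (0/(-11))*(11 + (-24 - 3*3²)) = (0*(-1/11))*(11 + (-24 - 3*9)) = 0*(11 + (-24 - 27)) = 0*(11 - 51) = 0*(-40) = 0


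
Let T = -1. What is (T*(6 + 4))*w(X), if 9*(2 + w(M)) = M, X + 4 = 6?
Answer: 160/9 ≈ 17.778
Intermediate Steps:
X = 2 (X = -4 + 6 = 2)
w(M) = -2 + M/9
(T*(6 + 4))*w(X) = (-(6 + 4))*(-2 + (⅑)*2) = (-1*10)*(-2 + 2/9) = -10*(-16/9) = 160/9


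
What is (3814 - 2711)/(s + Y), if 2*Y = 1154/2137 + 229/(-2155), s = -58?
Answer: -10159148410/532209763 ≈ -19.089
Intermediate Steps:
Y = 1997497/9210470 (Y = (1154/2137 + 229/(-2155))/2 = (1154*(1/2137) + 229*(-1/2155))/2 = (1154/2137 - 229/2155)/2 = (1/2)*(1997497/4605235) = 1997497/9210470 ≈ 0.21687)
(3814 - 2711)/(s + Y) = (3814 - 2711)/(-58 + 1997497/9210470) = 1103/(-532209763/9210470) = 1103*(-9210470/532209763) = -10159148410/532209763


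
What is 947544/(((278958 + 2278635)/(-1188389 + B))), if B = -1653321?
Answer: -897548420080/852531 ≈ -1.0528e+6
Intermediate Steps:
947544/(((278958 + 2278635)/(-1188389 + B))) = 947544/(((278958 + 2278635)/(-1188389 - 1653321))) = 947544/((2557593/(-2841710))) = 947544/((2557593*(-1/2841710))) = 947544/(-2557593/2841710) = 947544*(-2841710/2557593) = -897548420080/852531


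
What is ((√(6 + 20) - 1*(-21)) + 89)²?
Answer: (110 + √26)² ≈ 13248.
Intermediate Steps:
((√(6 + 20) - 1*(-21)) + 89)² = ((√26 + 21) + 89)² = ((21 + √26) + 89)² = (110 + √26)²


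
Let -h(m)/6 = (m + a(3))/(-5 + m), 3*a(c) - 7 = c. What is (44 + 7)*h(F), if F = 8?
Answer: -1156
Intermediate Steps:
a(c) = 7/3 + c/3
h(m) = -6*(10/3 + m)/(-5 + m) (h(m) = -6*(m + (7/3 + (1/3)*3))/(-5 + m) = -6*(m + (7/3 + 1))/(-5 + m) = -6*(m + 10/3)/(-5 + m) = -6*(10/3 + m)/(-5 + m))
(44 + 7)*h(F) = (44 + 7)*(2*(-10 - 3*8)/(-5 + 8)) = 51*(2*(-10 - 24)/3) = 51*(2*(1/3)*(-34)) = 51*(-68/3) = -1156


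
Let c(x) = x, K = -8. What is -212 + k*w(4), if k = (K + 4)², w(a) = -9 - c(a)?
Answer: -420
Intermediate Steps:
w(a) = -9 - a
k = 16 (k = (-8 + 4)² = (-4)² = 16)
-212 + k*w(4) = -212 + 16*(-9 - 1*4) = -212 + 16*(-9 - 4) = -212 + 16*(-13) = -212 - 208 = -420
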